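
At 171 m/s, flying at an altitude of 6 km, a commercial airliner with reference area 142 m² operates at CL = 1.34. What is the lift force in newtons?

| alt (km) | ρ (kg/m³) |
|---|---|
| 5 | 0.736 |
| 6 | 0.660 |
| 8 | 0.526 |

At 6 km, from the table: ρ = 0.660 kg/m³.
Dynamic pressure q = ½ρv² = ½ × 0.66 × 171² = 9650 Pa.
L = q·S·CL = 9650 × 142 × 1.34 = 1.84×10^6 N ≈ 1840 kN

L = 1.84×10^6 N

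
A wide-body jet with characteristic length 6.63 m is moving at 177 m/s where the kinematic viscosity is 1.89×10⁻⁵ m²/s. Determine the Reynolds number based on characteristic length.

Re = v·c/ν = 177 × 6.63 / (1.89×10⁻⁵) = 6.21×10^7

Re = 6.21×10^7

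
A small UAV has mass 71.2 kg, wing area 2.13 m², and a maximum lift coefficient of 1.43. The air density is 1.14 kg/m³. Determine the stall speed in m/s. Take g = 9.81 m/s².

V_stall = 20.1 m/s

Stall occurs when L = W at CL,max. W = mg = 71.2 × 9.81 = 698.5 N.
From L = ½ρV²S·CL,max = W: V_stall = √(2W/(ρSCL,max)) = √(2·698.5/(1.14·2.13·1.43))
V_stall = √402.3 = 20.1 m/s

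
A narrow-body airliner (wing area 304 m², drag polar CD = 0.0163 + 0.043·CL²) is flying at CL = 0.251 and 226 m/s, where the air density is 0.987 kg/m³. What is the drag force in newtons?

CD = 0.0163 + 0.043 × 0.251² = 0.01901
D = ½ρv²S·CD = ½ × 0.987 × 226² × 304 × 0.01901 = 1.46×10^5 N

D = 1.46×10^5 N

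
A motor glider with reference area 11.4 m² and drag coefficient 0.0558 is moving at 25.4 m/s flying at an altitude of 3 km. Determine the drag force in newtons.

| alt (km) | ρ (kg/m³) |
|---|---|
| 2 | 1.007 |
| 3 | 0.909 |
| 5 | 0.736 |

At 3 km, from the table: ρ = 0.909 kg/m³.
Dynamic pressure q = ½ρv² = ½ × 0.909 × 25.4² = 293.2 Pa.
D = q·S·CD = 293.2 × 11.4 × 0.0558 = 187 N

D = 187 N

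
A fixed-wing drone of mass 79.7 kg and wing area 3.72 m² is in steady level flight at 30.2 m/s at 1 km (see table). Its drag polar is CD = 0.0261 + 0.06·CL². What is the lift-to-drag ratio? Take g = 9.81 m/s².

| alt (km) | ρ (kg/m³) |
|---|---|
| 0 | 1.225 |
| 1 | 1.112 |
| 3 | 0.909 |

L/D = 11.4

At 1 km, from the table: ρ = 1.112 kg/m³.
Weight W = mg = 79.7 × 9.81 = 781.86 N; in level flight L = W.
q = ½ρv² = ½ × 1.112 × 30.2² = 507.1 Pa.
CL = 2W/(ρv²S) = 2×781.86/(1.112×30.2²×3.72) = 0.4145.
CD = 0.0261 + 0.06 × 0.4145² = 0.03641.
L/D = CL/CD = 0.4145 / 0.03641 = 11.4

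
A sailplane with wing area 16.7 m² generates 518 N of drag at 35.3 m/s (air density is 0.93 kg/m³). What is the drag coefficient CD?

CD = 0.0535

From D = ½ρv²S·CD, rearranging gives CD = 2D/(ρv²S).
CD = 2 × 518 / (0.93 × 35.3² × 16.7) = 0.0535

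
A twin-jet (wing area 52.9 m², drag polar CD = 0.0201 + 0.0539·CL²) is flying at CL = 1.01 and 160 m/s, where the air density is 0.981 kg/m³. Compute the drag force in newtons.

CD = 0.0201 + 0.0539 × 1.01² = 0.07508
D = ½ρv²S·CD = ½ × 0.981 × 160² × 52.9 × 0.07508 = 49900 N

D = 49900 N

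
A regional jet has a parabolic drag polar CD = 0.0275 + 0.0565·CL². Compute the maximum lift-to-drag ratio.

For CD = CD0 + K·CL², (L/D)max occurs at CL* = √(CD0/K) and equals 1/(2√(K·CD0)).
(L/D)max = 1/(2√(0.0565 × 0.0275)) = 1/(2 × 0.03942) = 12.7

(L/D)max = 12.7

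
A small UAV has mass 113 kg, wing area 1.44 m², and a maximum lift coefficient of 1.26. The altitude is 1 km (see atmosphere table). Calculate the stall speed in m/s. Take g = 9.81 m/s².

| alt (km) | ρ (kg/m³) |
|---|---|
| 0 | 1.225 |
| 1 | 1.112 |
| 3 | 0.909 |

At 1 km, from the table: ρ = 1.112 kg/m³.
Weight W = mg = 113 × 9.81 = 1109 N.
From L = ½ρV²S·CL,max = W: V_stall = √(2W/(ρSCL,max)) = √(2·1109/(1.112·1.44·1.26))
V_stall = √1099 = 33.1 m/s

V_stall = 33.1 m/s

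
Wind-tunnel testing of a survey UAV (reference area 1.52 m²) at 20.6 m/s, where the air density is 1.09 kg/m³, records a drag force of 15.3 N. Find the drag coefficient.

From D = ½ρv²S·CD, rearranging gives CD = 2D/(ρv²S).
CD = 2 × 15.3 / (1.09 × 20.6² × 1.52) = 0.0435

CD = 0.0435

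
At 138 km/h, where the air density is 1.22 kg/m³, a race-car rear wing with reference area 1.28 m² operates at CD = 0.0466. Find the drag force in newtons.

D = 53.5 N

Convert speed: v = 138 km/h ÷ 3.6 = 38.33 m/s.
D = ½ρv²S·CD = ½ × 1.22 × 38.33² × 1.28 × 0.0466 = 53.5 N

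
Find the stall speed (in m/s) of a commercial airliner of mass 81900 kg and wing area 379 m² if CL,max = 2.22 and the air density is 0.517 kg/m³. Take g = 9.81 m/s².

Weight W = mg = 81900 × 9.81 = 8.034×10^5 N.
From L = ½ρV²S·CL,max = W: V_stall = √(2W/(ρSCL,max)) = √(2·8.034×10^5/(0.517·379·2.22))
V_stall = √3694 = 60.8 m/s

V_stall = 60.8 m/s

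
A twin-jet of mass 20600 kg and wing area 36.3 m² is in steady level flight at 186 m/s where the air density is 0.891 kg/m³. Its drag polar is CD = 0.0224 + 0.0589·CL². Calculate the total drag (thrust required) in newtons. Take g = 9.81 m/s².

D = 16800 N

Level flight ⇒ L = W = m·g = 20600 × 9.81 = 2.0209×10^5 N.
Dynamic pressure q = 0.5 × 0.891 × 186² = 15410 Pa.
CL = 2W/(ρv²S) = 2×2.0209×10^5/(0.891×186²×36.3) = 0.3612.
CD = 0.0224 + 0.0589 × 0.3612² = 0.03008.
D = q·S·CD = 15410 × 36.3 × 0.03008 = 16830 N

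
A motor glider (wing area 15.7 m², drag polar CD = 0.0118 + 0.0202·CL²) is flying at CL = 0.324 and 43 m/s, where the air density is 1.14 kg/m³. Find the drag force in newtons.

D = 230 N

CD = 0.0118 + 0.0202 × 0.324² = 0.01392
D = ½ρv²S·CD = ½ × 1.14 × 43² × 15.7 × 0.01392 = 230 N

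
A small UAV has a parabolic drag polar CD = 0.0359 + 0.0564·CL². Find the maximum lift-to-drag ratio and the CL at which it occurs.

(L/D)max = 11.1, at CL = 0.798

For CD = CD0 + K·CL², (L/D)max occurs at CL* = √(CD0/K) and equals 1/(2√(K·CD0)).
(L/D)max = 1/(2√(0.0564 × 0.0359)) = 1/(2 × 0.045) = 11.1
CL* = √(0.0359/0.0564) = 0.798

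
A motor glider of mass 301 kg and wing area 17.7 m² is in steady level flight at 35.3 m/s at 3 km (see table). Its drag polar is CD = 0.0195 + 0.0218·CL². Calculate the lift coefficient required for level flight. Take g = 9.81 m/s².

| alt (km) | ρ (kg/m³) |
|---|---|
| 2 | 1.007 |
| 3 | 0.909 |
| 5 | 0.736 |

CL = 0.295

At 3 km, from the table: ρ = 0.909 kg/m³.
Weight W = mg = 301 × 9.81 = 2952.8 N; in level flight L = W.
Dynamic pressure q = 0.5 × 0.909 × 35.3² = 566.3 Pa.
CL = W/(q·S) = 2952.8 / (566.3 × 17.7) = 0.2946.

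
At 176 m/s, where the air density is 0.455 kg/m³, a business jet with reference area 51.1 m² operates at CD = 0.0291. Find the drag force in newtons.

Dynamic pressure q = ½ρv² = ½ × 0.455 × 176² = 7047 Pa.
D = q·S·CD = 7047 × 51.1 × 0.0291 = 10500 N ≈ 10.5 kN

D = 10500 N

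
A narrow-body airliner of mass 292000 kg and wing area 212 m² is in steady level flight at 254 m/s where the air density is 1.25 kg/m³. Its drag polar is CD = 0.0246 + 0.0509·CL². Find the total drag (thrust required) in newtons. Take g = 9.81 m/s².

In steady level flight, lift balances weight: W = mg = 292000 × 9.81 = 2.8645×10^6 N.
q = ½ρv² = ½ × 1.25 × 254² = 40320 Pa.
CL = W/(q·S) = 2.8645×10^6 / (40320 × 212) = 0.3351.
CD = 0.0246 + 0.0509 × 0.3351² = 0.03032.
D = q·S·CD = 40320 × 212 × 0.03032 = 2.591×10^5 N

D = 2.59×10^5 N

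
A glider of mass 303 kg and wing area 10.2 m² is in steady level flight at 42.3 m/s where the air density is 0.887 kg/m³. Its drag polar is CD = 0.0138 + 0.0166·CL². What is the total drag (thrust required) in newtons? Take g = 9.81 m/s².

Weight W = mg = 303 × 9.81 = 2972.4 N; in level flight L = W.
q = ½ρv² = ½ × 0.887 × 42.3² = 793.6 Pa.
CL = 2W/(ρv²S) = 2×2972.4/(0.887×42.3²×10.2) = 0.3672.
CD = 0.0138 + 0.0166 × 0.3672² = 0.01604.
D = q·S·CD = 793.6 × 10.2 × 0.01604 = 129.8 N

D = 130 N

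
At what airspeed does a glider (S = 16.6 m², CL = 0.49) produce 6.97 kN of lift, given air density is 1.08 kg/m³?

v = 39.8 m/s

L = ½ρv²S·CL ⇒ v = √(2L/(ρ·S·CL))
v = √(2 × 6970 / (1.08 × 16.6 × 0.49)) = √1587 = 39.8 m/s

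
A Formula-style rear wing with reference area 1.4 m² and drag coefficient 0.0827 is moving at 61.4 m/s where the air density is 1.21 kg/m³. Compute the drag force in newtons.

D = 264 N

Dynamic pressure q = ½ρv² = ½ × 1.21 × 61.4² = 2281 Pa.
D = q·S·CD = 2281 × 1.4 × 0.0827 = 264 N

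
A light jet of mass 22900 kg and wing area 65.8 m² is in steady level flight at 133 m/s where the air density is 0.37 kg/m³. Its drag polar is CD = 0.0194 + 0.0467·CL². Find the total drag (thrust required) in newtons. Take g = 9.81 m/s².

D = 15100 N

In steady level flight, lift balances weight: W = mg = 22900 × 9.81 = 2.2465×10^5 N.
Dynamic pressure q = 0.5 × 0.37 × 133² = 3272 Pa.
Required CL = L/(qS) = 2.2465×10^5/(3272·65.8) = 1.043.
CD = 0.0194 + 0.0467 × 1.043² = 0.07023.
D = q·S·CD = 3272 × 65.8 × 0.07023 = 15120 N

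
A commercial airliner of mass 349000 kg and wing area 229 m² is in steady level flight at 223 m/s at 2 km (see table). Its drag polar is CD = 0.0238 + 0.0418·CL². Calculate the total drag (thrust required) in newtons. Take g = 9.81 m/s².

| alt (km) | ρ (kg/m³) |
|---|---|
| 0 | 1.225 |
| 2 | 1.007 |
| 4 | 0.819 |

At 2 km, from the table: ρ = 1.007 kg/m³.
In steady level flight, lift balances weight: W = mg = 349000 × 9.81 = 3.4237×10^6 N.
Dynamic pressure q = 0.5 × 1.007 × 223² = 25040 Pa.
CL = 2W/(ρv²S) = 2×3.4237×10^6/(1.007×223²×229) = 0.5971.
CD = 0.0238 + 0.0418 × 0.5971² = 0.0387.
D = q·S·CD = 25040 × 229 × 0.0387 = 2.219×10^5 N

D = 2.22×10^5 N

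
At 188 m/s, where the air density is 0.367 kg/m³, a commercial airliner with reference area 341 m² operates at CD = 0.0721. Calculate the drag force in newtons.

Dynamic pressure q = ½ρv² = ½ × 0.367 × 188² = 6486 Pa.
D = q·S·CD = 6486 × 341 × 0.0721 = 1.59×10^5 N ≈ 159 kN

D = 1.59×10^5 N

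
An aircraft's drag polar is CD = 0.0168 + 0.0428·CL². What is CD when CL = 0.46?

CD = 0.0168 + 0.0428 × 0.46² = 0.0168 + 0.009056 = 0.0259

CD = 0.0259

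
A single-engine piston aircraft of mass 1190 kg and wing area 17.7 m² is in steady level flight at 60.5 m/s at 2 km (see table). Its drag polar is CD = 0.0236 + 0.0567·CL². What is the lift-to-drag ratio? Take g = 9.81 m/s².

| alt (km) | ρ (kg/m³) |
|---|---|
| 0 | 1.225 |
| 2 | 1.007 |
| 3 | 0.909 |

L/D = 11.6

At 2 km, from the table: ρ = 1.007 kg/m³.
Level flight ⇒ L = W = m·g = 1190 × 9.81 = 11674 N.
q = ½ρv² = ½ × 1.007 × 60.5² = 1843 Pa.
CL = 2W/(ρv²S) = 2×11674/(1.007×60.5²×17.7) = 0.3579.
CD = 0.0236 + 0.0567 × 0.3579² = 0.03086.
L/D = CL/CD = 0.3579 / 0.03086 = 11.6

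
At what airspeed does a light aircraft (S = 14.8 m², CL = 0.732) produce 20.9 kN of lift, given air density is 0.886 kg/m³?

v = 66 m/s

L = ½ρv²S·CL ⇒ v = √(2L/(ρ·S·CL))
v = √(2 × 20900 / (0.886 × 14.8 × 0.732)) = √4355 = 66 m/s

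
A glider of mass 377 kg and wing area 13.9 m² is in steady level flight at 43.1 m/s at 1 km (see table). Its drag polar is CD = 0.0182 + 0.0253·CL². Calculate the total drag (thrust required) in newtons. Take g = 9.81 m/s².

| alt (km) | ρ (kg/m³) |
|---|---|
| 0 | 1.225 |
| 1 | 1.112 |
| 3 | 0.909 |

At 1 km, from the table: ρ = 1.112 kg/m³.
In steady level flight, lift balances weight: W = mg = 377 × 9.81 = 3698.4 N.
Dynamic pressure q = 0.5 × 1.112 × 43.1² = 1033 Pa.
Required CL = L/(qS) = 3698.4/(1033·13.9) = 0.2576.
CD = 0.0182 + 0.0253 × 0.2576² = 0.01988.
D = q·S·CD = 1033 × 13.9 × 0.01988 = 285.4 N

D = 285 N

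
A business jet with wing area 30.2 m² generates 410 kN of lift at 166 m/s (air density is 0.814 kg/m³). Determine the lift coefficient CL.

From L = ½ρv²S·CL, rearranging gives CL = 2L/(ρv²S).
CL = 2 × 4.1×10^5 / (0.814 × 166² × 30.2) = 1.21

CL = 1.21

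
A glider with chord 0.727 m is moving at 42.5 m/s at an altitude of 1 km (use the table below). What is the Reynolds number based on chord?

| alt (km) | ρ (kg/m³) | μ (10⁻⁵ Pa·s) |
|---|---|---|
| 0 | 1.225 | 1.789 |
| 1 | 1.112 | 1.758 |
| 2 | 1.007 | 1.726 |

Re = 1.95×10^6

At 1 km, from the table: ρ = 1.112 kg/m³, μ = 1.758×10⁻⁵ Pa·s.
Re = ρ·v·c/μ = 1.112 × 42.5 × 0.727 / (1.758×10⁻⁵) = 1.95×10^6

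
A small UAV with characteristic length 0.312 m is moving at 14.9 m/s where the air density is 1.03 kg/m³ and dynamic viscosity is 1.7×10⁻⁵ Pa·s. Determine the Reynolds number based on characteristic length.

Re = 2.82×10^5

Re = ρ·v·c/μ = 1.03 × 14.9 × 0.312 / (1.7×10⁻⁵) = 2.82×10^5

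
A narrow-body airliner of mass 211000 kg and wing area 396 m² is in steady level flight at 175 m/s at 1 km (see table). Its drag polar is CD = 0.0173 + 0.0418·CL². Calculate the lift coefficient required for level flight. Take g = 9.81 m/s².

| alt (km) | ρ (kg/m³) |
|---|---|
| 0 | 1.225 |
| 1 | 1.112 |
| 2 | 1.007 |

At 1 km, from the table: ρ = 1.112 kg/m³.
Level flight ⇒ L = W = m·g = 211000 × 9.81 = 2.0699×10^6 N.
q = ½ρv² = ½ × 1.112 × 175² = 17030 Pa.
CL = 2W/(ρv²S) = 2×2.0699×10^6/(1.112×175²×396) = 0.307.

CL = 0.307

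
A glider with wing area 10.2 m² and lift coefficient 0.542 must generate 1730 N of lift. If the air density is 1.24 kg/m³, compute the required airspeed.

L = ½ρv²S·CL ⇒ v = √(2L/(ρ·S·CL))
v = √(2 × 1730 / (1.24 × 10.2 × 0.542)) = √504.7 = 22.5 m/s

v = 22.5 m/s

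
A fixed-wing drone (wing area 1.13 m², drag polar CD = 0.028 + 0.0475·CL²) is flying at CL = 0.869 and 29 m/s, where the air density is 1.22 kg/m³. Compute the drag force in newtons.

CD = 0.028 + 0.0475 × 0.869² = 0.06387
D = ½ρv²S·CD = ½ × 1.22 × 29² × 1.13 × 0.06387 = 37 N

D = 37 N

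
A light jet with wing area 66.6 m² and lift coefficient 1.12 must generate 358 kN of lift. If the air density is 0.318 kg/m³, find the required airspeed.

v = 174 m/s

L = ½ρv²S·CL ⇒ v = √(2L/(ρ·S·CL))
v = √(2 × 3.58×10^5 / (0.318 × 66.6 × 1.12)) = √30190 = 174 m/s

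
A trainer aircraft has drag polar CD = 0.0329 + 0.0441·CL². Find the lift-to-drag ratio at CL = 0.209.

CD = 0.0329 + 0.0441 × 0.209² = 0.03483
L/D = CL/CD = 0.209 / 0.03483 = 6

L/D = 6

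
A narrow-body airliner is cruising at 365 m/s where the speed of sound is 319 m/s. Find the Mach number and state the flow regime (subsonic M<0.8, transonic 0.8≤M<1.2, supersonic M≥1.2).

M = 1.14 (transonic)

M = v/a = 365 / 319 = 1.14
M = 1.14 → transonic.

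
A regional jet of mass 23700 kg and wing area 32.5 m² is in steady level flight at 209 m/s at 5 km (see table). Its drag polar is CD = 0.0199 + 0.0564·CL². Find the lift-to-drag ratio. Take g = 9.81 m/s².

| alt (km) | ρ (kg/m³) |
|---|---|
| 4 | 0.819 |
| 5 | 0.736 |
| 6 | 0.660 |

L/D = 14.3

At 5 km, from the table: ρ = 0.736 kg/m³.
Level flight ⇒ L = W = m·g = 23700 × 9.81 = 2.325×10^5 N.
q = ½ρv² = ½ × 0.736 × 209² = 16070 Pa.
CL = 2W/(ρv²S) = 2×2.325×10^5/(0.736×209²×32.5) = 0.445.
CD = 0.0199 + 0.0564 × 0.445² = 0.03107.
L/D = CL/CD = 0.445 / 0.03107 = 14.3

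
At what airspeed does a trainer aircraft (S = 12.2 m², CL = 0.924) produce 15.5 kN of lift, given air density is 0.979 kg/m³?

v = 53 m/s

L = ½ρv²S·CL ⇒ v = √(2L/(ρ·S·CL))
v = √(2 × 15500 / (0.979 × 12.2 × 0.924)) = √2809 = 53 m/s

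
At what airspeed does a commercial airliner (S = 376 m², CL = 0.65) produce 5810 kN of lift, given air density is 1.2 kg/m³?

L = ½ρv²S·CL ⇒ v = √(2L/(ρ·S·CL))
v = √(2 × 5.81×10^6 / (1.2 × 376 × 0.65)) = √39620 = 199 m/s

v = 199 m/s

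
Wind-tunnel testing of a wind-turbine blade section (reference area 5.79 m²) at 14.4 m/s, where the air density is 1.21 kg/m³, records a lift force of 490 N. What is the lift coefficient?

From L = ½ρv²S·CL, rearranging gives CL = 2L/(ρv²S).
CL = 2 × 490 / (1.21 × 14.4² × 5.79) = 0.675

CL = 0.675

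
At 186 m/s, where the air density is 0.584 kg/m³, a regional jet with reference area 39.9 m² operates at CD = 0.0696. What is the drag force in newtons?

D = 28100 N

D = ½ρv²S·CD = ½ × 0.584 × 186² × 39.9 × 0.0696 = 28100 N ≈ 28.1 kN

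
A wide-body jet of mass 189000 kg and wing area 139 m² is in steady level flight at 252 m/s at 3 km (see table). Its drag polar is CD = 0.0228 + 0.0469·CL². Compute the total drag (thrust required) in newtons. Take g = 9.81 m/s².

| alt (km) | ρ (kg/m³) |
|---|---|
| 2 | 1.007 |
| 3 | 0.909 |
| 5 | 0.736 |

At 3 km, from the table: ρ = 0.909 kg/m³.
Weight W = mg = 189000 × 9.81 = 1.8541×10^6 N; in level flight L = W.
Dynamic pressure q = 0.5 × 0.909 × 252² = 28860 Pa.
Required CL = L/(qS) = 1.8541×10^6/(28860·139) = 0.4621.
CD = 0.0228 + 0.0469 × 0.4621² = 0.03282.
D = q·S·CD = 28860 × 139 × 0.03282 = 1.317×10^5 N

D = 1.32×10^5 N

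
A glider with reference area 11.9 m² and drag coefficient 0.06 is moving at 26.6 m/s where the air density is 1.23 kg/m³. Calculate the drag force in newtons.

D = ½ρv²S·CD = ½ × 1.23 × 26.6² × 11.9 × 0.06 = 311 N

D = 311 N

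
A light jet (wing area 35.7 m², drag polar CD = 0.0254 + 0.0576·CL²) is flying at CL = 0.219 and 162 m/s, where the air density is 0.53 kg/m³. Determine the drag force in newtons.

D = 6990 N

CD = 0.0254 + 0.0576 × 0.219² = 0.02816
D = ½ρv²S·CD = ½ × 0.53 × 162² × 35.7 × 0.02816 = 6990 N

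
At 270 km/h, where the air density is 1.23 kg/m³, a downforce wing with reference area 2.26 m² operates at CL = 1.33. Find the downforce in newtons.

L = 10400 N

Convert speed: v = 270 km/h ÷ 3.6 = 75 m/s.
L = ½ρv²S·CL = ½ × 1.23 × 75² × 2.26 × 1.33 = 10400 N ≈ 10.4 kN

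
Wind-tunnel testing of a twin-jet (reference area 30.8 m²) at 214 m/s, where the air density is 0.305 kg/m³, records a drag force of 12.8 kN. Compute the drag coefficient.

From D = ½ρv²S·CD, rearranging gives CD = 2D/(ρv²S).
CD = 2 × 12800 / (0.305 × 214² × 30.8) = 0.0595

CD = 0.0595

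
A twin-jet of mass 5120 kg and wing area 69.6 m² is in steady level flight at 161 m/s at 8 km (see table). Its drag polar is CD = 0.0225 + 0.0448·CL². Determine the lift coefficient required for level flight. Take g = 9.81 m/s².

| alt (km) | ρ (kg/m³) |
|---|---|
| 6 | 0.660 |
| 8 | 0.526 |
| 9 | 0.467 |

At 8 km, from the table: ρ = 0.526 kg/m³.
Weight W = mg = 5120 × 9.81 = 50227 N; in level flight L = W.
q = ½ρv² = ½ × 0.526 × 161² = 6817 Pa.
Required CL = L/(qS) = 50227/(6817·69.6) = 0.1059.

CL = 0.106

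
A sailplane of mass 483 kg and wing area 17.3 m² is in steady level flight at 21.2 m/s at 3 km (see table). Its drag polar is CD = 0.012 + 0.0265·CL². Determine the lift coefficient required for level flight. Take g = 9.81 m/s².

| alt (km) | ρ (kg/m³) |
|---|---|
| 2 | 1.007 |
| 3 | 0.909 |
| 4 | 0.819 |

CL = 1.34

At 3 km, from the table: ρ = 0.909 kg/m³.
In steady level flight, lift balances weight: W = mg = 483 × 9.81 = 4738.2 N.
q = ½ρv² = ½ × 0.909 × 21.2² = 204.3 Pa.
CL = W/(q·S) = 4738.2 / (204.3 × 17.3) = 1.341.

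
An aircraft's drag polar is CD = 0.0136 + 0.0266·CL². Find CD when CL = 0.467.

CD = 0.0136 + 0.0266 × 0.467² = 0.0136 + 0.005801 = 0.0194

CD = 0.0194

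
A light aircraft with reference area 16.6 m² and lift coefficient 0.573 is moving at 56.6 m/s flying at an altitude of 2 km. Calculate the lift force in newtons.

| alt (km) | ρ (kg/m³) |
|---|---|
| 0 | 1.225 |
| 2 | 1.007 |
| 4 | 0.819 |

At 2 km, from the table: ρ = 1.007 kg/m³.
Dynamic pressure q = ½ρv² = ½ × 1.007 × 56.6² = 1613 Pa.
L = q·S·CL = 1613 × 16.6 × 0.573 = 15300 N ≈ 15.3 kN

L = 15300 N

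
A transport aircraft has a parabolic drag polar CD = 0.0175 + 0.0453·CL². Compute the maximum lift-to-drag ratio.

For CD = CD0 + K·CL², (L/D)max occurs at CL* = √(CD0/K) and equals 1/(2√(K·CD0)).
(L/D)max = 1/(2√(0.0453 × 0.0175)) = 1/(2 × 0.02816) = 17.8

(L/D)max = 17.8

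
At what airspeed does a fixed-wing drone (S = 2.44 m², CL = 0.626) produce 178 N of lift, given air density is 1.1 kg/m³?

L = ½ρv²S·CL ⇒ v = √(2L/(ρ·S·CL))
v = √(2 × 178 / (1.1 × 2.44 × 0.626)) = √211.9 = 14.6 m/s

v = 14.6 m/s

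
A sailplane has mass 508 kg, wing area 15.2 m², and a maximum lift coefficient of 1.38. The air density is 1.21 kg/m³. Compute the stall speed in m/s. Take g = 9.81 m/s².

Stall occurs when L = W at CL,max. W = mg = 508 × 9.81 = 4983 N.
From L = ½ρV²S·CL,max = W: V_stall = √(2W/(ρSCL,max)) = √(2·4983/(1.21·15.2·1.38))
V_stall = √392.7 = 19.8 m/s

V_stall = 19.8 m/s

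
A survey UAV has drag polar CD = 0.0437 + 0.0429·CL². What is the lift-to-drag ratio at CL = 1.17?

CD = 0.0437 + 0.0429 × 1.17² = 0.1024
L/D = CL/CD = 1.17 / 0.1024 = 11.4

L/D = 11.4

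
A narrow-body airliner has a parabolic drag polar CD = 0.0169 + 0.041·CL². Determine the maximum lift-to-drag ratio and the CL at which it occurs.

For CD = CD0 + K·CL², (L/D)max occurs at CL* = √(CD0/K) and equals 1/(2√(K·CD0)).
(L/D)max = 1/(2√(0.041 × 0.0169)) = 1/(2 × 0.02632) = 19
CL* = √(0.0169/0.041) = 0.642

(L/D)max = 19, at CL = 0.642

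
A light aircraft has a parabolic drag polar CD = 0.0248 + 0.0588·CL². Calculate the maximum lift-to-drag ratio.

(L/D)max = 13.1

For CD = CD0 + K·CL², (L/D)max occurs at CL* = √(CD0/K) and equals 1/(2√(K·CD0)).
(L/D)max = 1/(2√(0.0588 × 0.0248)) = 1/(2 × 0.03819) = 13.1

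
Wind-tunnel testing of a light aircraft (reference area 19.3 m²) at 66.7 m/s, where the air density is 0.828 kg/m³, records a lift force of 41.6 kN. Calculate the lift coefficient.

From L = ½ρv²S·CL, rearranging gives CL = 2L/(ρv²S).
CL = 2 × 41600 / (0.828 × 66.7² × 19.3) = 1.17

CL = 1.17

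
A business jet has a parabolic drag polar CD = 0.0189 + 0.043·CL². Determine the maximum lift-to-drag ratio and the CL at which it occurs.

For CD = CD0 + K·CL², (L/D)max occurs at CL* = √(CD0/K) and equals 1/(2√(K·CD0)).
(L/D)max = 1/(2√(0.043 × 0.0189)) = 1/(2 × 0.02851) = 17.5
CL* = √(0.0189/0.043) = 0.663

(L/D)max = 17.5, at CL = 0.663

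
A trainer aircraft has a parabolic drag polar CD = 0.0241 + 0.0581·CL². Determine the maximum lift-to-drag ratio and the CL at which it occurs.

For CD = CD0 + K·CL², (L/D)max occurs at CL* = √(CD0/K) and equals 1/(2√(K·CD0)).
(L/D)max = 1/(2√(0.0581 × 0.0241)) = 1/(2 × 0.03742) = 13.4
CL* = √(0.0241/0.0581) = 0.644

(L/D)max = 13.4, at CL = 0.644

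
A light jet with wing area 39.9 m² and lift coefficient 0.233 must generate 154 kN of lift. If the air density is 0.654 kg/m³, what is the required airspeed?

v = 225 m/s

L = ½ρv²S·CL ⇒ v = √(2L/(ρ·S·CL))
v = √(2 × 1.54×10^5 / (0.654 × 39.9 × 0.233)) = √50660 = 225 m/s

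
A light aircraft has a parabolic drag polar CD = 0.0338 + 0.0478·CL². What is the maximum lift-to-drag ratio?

(L/D)max = 12.4

For CD = CD0 + K·CL², (L/D)max occurs at CL* = √(CD0/K) and equals 1/(2√(K·CD0)).
(L/D)max = 1/(2√(0.0478 × 0.0338)) = 1/(2 × 0.0402) = 12.4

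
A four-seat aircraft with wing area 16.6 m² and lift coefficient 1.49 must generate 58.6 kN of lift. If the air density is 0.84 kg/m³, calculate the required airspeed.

v = 75.1 m/s

L = ½ρv²S·CL ⇒ v = √(2L/(ρ·S·CL))
v = √(2 × 58600 / (0.84 × 16.6 × 1.49)) = √5641 = 75.1 m/s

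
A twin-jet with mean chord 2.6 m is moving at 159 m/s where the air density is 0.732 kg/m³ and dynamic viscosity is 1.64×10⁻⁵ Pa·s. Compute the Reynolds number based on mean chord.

Re = ρ·v·c/μ = 0.732 × 159 × 2.6 / (1.64×10⁻⁵) = 1.85×10^7

Re = 1.85×10^7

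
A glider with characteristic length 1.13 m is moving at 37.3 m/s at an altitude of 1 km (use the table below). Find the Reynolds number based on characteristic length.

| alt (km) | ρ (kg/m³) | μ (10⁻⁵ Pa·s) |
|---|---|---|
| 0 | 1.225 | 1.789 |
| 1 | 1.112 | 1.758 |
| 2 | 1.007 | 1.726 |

At 1 km, from the table: ρ = 1.112 kg/m³, μ = 1.758×10⁻⁵ Pa·s.
Re = ρ·v·c/μ = 1.112 × 37.3 × 1.13 / (1.758×10⁻⁵) = 2.67×10^6

Re = 2.67×10^6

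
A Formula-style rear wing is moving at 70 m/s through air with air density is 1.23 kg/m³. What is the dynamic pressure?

q = ½ρv² = ½ × 1.23 × 70² = 3010 Pa

q = 3010 Pa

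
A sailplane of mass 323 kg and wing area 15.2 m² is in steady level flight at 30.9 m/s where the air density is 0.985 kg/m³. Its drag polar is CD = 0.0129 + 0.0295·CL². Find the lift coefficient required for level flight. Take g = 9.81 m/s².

CL = 0.443

In steady level flight, lift balances weight: W = mg = 323 × 9.81 = 3168.6 N.
q = ½ρv² = ½ × 0.985 × 30.9² = 470.2 Pa.
CL = W/(q·S) = 3168.6 / (470.2 × 15.2) = 0.4433.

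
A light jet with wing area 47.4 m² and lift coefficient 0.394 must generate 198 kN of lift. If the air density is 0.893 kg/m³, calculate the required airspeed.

L = ½ρv²S·CL ⇒ v = √(2L/(ρ·S·CL))
v = √(2 × 1.98×10^5 / (0.893 × 47.4 × 0.394)) = √23740 = 154 m/s

v = 154 m/s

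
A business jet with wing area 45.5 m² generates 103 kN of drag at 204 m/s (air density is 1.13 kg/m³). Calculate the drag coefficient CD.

CD = 0.0963

From D = ½ρv²S·CD, rearranging gives CD = 2D/(ρv²S).
CD = 2 × 1.03×10^5 / (1.13 × 204² × 45.5) = 0.0963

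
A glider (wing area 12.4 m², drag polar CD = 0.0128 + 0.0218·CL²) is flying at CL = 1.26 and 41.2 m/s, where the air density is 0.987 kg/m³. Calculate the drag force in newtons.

CD = 0.0128 + 0.0218 × 1.26² = 0.04741
D = ½ρv²S·CD = ½ × 0.987 × 41.2² × 12.4 × 0.04741 = 492 N

D = 492 N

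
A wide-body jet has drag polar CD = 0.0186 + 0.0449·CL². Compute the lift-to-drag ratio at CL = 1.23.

L/D = 14.2

CD = 0.0186 + 0.0449 × 1.23² = 0.08653
L/D = CL/CD = 1.23 / 0.08653 = 14.2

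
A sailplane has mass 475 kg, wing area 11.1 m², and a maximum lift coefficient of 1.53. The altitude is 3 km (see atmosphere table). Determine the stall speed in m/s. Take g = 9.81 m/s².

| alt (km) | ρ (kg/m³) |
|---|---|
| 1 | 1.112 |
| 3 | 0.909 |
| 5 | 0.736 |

At 3 km, from the table: ρ = 0.909 kg/m³.
At stall, lift equals weight: L = W = m·g = 475 × 9.81 = 4660 N.
V_stall = √(2W/(ρ·S·CL,max)) = √(2 × 4660 / (0.909 × 11.1 × 1.53))
V_stall = √603.7 = 24.6 m/s

V_stall = 24.6 m/s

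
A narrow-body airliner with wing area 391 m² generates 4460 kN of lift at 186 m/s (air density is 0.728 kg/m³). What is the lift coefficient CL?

CL = 0.906

From L = ½ρv²S·CL, rearranging gives CL = 2L/(ρv²S).
CL = 2 × 4.46×10^6 / (0.728 × 186² × 391) = 0.906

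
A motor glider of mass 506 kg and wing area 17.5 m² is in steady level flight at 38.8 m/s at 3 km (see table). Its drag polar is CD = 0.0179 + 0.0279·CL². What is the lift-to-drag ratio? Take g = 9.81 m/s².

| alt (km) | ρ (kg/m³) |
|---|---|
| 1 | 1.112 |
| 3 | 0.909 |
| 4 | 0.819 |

At 3 km, from the table: ρ = 0.909 kg/m³.
Level flight ⇒ L = W = m·g = 506 × 9.81 = 4963.9 N.
q = ½ρv² = ½ × 0.909 × 38.8² = 684.2 Pa.
CL = W/(q·S) = 4963.9 / (684.2 × 17.5) = 0.4146.
CD = 0.0179 + 0.0279 × 0.4146² = 0.02269.
L/D = CL/CD = 0.4146 / 0.02269 = 18.3

L/D = 18.3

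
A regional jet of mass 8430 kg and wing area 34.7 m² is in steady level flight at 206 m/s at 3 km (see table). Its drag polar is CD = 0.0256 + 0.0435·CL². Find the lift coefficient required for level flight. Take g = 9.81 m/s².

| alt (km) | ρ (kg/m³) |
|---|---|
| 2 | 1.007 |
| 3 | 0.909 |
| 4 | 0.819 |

CL = 0.124

At 3 km, from the table: ρ = 0.909 kg/m³.
Level flight ⇒ L = W = m·g = 8430 × 9.81 = 82698 N.
Dynamic pressure q = 0.5 × 0.909 × 206² = 19290 Pa.
Required CL = L/(qS) = 82698/(19290·34.7) = 0.1236.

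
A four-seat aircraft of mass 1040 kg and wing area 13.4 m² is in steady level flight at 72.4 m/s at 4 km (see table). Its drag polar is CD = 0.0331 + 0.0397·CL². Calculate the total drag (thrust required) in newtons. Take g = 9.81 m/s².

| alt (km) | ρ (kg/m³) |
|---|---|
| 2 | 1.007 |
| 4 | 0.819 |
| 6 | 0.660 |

D = 1100 N

At 4 km, from the table: ρ = 0.819 kg/m³.
Weight W = mg = 1040 × 9.81 = 10202 N; in level flight L = W.
Dynamic pressure q = 0.5 × 0.819 × 72.4² = 2147 Pa.
CL = 2W/(ρv²S) = 2×10202/(0.819×72.4²×13.4) = 0.3547.
CD = 0.0331 + 0.0397 × 0.3547² = 0.03809.
D = q·S·CD = 2147 × 13.4 × 0.03809 = 1096 N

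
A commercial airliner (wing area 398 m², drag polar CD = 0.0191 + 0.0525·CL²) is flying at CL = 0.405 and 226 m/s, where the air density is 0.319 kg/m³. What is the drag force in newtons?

CD = 0.0191 + 0.0525 × 0.405² = 0.02771
D = ½ρv²S·CD = ½ × 0.319 × 226² × 398 × 0.02771 = 89800 N

D = 89800 N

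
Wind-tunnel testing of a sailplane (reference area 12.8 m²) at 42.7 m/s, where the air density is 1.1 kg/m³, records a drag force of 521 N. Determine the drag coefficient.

From D = ½ρv²S·CD, rearranging gives CD = 2D/(ρv²S).
CD = 2 × 521 / (1.1 × 42.7² × 12.8) = 0.0406

CD = 0.0406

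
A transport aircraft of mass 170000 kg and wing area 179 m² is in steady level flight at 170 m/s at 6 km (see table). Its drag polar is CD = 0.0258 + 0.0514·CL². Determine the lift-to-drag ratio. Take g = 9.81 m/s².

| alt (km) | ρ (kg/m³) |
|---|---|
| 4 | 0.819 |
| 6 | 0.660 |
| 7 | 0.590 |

L/D = 13.1

At 6 km, from the table: ρ = 0.660 kg/m³.
In steady level flight, lift balances weight: W = mg = 170000 × 9.81 = 1.6677×10^6 N.
Dynamic pressure q = 0.5 × 0.66 × 170² = 9537 Pa.
CL = 2W/(ρv²S) = 2×1.6677×10^6/(0.66×170²×179) = 0.9769.
CD = 0.0258 + 0.0514 × 0.9769² = 0.07485.
L/D = CL/CD = 0.9769 / 0.07485 = 13.1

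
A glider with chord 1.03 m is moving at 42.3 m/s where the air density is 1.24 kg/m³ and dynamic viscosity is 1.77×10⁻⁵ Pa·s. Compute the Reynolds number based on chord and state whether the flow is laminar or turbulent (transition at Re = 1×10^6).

Re = 3.05×10^6 (turbulent)

Re = ρ·v·c/μ = 1.24 × 42.3 × 1.03 / (1.77×10⁻⁵) = 3.05×10^6
Since 3.05×10^6 > 1×10^6, the flow is turbulent.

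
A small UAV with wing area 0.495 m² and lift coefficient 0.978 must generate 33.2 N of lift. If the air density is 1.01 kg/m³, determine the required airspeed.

v = 11.7 m/s

L = ½ρv²S·CL ⇒ v = √(2L/(ρ·S·CL))
v = √(2 × 33.2 / (1.01 × 0.495 × 0.978)) = √135.8 = 11.7 m/s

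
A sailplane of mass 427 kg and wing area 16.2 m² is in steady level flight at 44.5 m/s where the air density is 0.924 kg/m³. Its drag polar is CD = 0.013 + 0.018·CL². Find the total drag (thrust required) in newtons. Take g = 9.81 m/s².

D = 214 N

In steady level flight, lift balances weight: W = mg = 427 × 9.81 = 4188.9 N.
Dynamic pressure q = 0.5 × 0.924 × 44.5² = 914.9 Pa.
Required CL = L/(qS) = 4188.9/(914.9·16.2) = 0.2826.
CD = 0.013 + 0.018 × 0.2826² = 0.01444.
D = q·S·CD = 914.9 × 16.2 × 0.01444 = 214 N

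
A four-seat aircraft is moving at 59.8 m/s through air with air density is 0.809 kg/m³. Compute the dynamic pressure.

q = 1450 Pa

q = ½ρv² = ½ × 0.809 × 59.8² = 1450 Pa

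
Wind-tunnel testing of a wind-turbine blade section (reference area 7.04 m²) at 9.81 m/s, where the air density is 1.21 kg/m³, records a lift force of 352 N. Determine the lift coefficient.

CL = 0.859

From L = ½ρv²S·CL, rearranging gives CL = 2L/(ρv²S).
CL = 2 × 352 / (1.21 × 9.81² × 7.04) = 0.859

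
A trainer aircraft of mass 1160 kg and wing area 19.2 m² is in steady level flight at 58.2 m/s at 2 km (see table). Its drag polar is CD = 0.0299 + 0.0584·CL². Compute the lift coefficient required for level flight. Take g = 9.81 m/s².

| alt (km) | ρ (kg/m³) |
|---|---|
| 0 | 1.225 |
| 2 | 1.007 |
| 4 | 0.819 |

At 2 km, from the table: ρ = 1.007 kg/m³.
In steady level flight, lift balances weight: W = mg = 1160 × 9.81 = 11380 N.
Dynamic pressure q = 0.5 × 1.007 × 58.2² = 1705 Pa.
Required CL = L/(qS) = 11380/(1705·19.2) = 0.3475.

CL = 0.348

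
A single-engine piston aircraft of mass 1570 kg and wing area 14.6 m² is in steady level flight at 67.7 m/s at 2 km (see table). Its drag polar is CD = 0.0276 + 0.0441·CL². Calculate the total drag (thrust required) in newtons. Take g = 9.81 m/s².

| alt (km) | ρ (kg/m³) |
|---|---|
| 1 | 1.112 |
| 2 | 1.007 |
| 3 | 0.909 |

D = 1240 N

At 2 km, from the table: ρ = 1.007 kg/m³.
Level flight ⇒ L = W = m·g = 1570 × 9.81 = 15402 N.
q = ½ρv² = ½ × 1.007 × 67.7² = 2308 Pa.
Required CL = L/(qS) = 15402/(2308·14.6) = 0.4571.
CD = 0.0276 + 0.0441 × 0.4571² = 0.03682.
D = q·S·CD = 2308 × 14.6 × 0.03682 = 1240 N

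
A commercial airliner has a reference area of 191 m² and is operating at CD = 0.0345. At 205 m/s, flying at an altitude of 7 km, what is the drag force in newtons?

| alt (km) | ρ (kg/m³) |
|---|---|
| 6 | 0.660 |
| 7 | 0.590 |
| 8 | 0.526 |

At 7 km, from the table: ρ = 0.590 kg/m³.
D = ½ρv²S·CD = ½ × 0.59 × 205² × 191 × 0.0345 = 81700 N ≈ 81.7 kN

D = 81700 N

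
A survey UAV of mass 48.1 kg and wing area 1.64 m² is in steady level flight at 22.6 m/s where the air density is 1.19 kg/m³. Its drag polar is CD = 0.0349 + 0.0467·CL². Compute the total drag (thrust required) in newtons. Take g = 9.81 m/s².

Weight W = mg = 48.1 × 9.81 = 471.86 N; in level flight L = W.
q = ½ρv² = ½ × 1.19 × 22.6² = 303.9 Pa.
CL = 2W/(ρv²S) = 2×471.86/(1.19×22.6²×1.64) = 0.9468.
CD = 0.0349 + 0.0467 × 0.9468² = 0.07676.
D = q·S·CD = 303.9 × 1.64 × 0.07676 = 38.26 N

D = 38.3 N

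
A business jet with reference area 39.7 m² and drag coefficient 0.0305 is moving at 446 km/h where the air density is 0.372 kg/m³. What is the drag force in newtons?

D = 3460 N

Convert speed: v = 446 km/h ÷ 3.6 = 123.9 m/s.
Dynamic pressure q = ½ρv² = ½ × 0.372 × 123.9² = 2855 Pa.
D = q·S·CD = 2855 × 39.7 × 0.0305 = 3460 N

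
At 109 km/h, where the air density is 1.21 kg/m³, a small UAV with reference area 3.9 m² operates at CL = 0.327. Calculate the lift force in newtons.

L = 707 N

Convert speed: v = 109 km/h ÷ 3.6 = 30.28 m/s.
L = ½ρv²S·CL = ½ × 1.21 × 30.28² × 3.9 × 0.327 = 707 N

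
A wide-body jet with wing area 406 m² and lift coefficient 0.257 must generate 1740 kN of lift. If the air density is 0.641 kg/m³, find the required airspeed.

v = 228 m/s

L = ½ρv²S·CL ⇒ v = √(2L/(ρ·S·CL))
v = √(2 × 1.74×10^6 / (0.641 × 406 × 0.257)) = √52030 = 228 m/s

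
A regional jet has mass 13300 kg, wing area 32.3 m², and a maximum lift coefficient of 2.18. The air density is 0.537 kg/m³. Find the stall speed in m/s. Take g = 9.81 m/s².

V_stall = 83.1 m/s

Weight W = mg = 13300 × 9.81 = 1.305×10^5 N.
V_stall = √(2W/(ρ·S·CL,max)) = √(2 × 1.305×10^5 / (0.537 × 32.3 × 2.18))
V_stall = √6901 = 83.1 m/s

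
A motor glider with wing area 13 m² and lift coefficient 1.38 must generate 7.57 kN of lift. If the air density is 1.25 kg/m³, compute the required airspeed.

v = 26 m/s

L = ½ρv²S·CL ⇒ v = √(2L/(ρ·S·CL))
v = √(2 × 7570 / (1.25 × 13 × 1.38)) = √675.1 = 26 m/s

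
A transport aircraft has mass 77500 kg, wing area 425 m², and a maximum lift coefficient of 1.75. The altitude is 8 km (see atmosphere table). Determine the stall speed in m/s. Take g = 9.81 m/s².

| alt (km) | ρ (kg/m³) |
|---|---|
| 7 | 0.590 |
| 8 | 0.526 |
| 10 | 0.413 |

At 8 km, from the table: ρ = 0.526 kg/m³.
Weight W = mg = 77500 × 9.81 = 7.603×10^5 N.
From L = ½ρV²S·CL,max = W: V_stall = √(2W/(ρSCL,max)) = √(2·7.603×10^5/(0.526·425·1.75))
V_stall = √3887 = 62.3 m/s

V_stall = 62.3 m/s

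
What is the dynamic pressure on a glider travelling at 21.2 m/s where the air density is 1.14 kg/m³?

q = 256 Pa

q = ½ρv² = ½ × 1.14 × 21.2² = 256 Pa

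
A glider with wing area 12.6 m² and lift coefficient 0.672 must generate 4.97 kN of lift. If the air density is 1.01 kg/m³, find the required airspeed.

L = ½ρv²S·CL ⇒ v = √(2L/(ρ·S·CL))
v = √(2 × 4970 / (1.01 × 12.6 × 0.672)) = √1162 = 34.1 m/s

v = 34.1 m/s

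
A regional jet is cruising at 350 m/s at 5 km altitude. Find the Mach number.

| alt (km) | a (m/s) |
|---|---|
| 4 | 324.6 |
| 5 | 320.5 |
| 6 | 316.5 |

At 5 km, from the table: a = 320.5 m/s.
M = v/a = 350 / 320.5 = 1.09

M = 1.09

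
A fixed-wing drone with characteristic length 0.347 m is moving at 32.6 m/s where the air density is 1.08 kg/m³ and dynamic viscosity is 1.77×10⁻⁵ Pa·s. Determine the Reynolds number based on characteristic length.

Re = ρ·v·c/μ = 1.08 × 32.6 × 0.347 / (1.77×10⁻⁵) = 6.9×10^5

Re = 6.9×10^5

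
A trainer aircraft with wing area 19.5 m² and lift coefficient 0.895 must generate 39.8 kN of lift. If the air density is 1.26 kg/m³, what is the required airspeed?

v = 60.2 m/s

L = ½ρv²S·CL ⇒ v = √(2L/(ρ·S·CL))
v = √(2 × 39800 / (1.26 × 19.5 × 0.895)) = √3620 = 60.2 m/s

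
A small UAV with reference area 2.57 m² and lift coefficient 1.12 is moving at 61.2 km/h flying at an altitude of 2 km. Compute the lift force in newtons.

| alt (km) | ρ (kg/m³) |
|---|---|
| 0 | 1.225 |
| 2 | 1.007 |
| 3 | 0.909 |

L = 419 N

At 2 km, from the table: ρ = 1.007 kg/m³.
Convert speed: v = 61.2 km/h ÷ 3.6 = 17 m/s.
Dynamic pressure q = ½ρv² = ½ × 1.007 × 17² = 145.5 Pa.
L = q·S·CL = 145.5 × 2.57 × 1.12 = 419 N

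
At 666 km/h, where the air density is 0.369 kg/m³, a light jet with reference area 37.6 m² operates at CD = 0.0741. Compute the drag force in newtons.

D = 17600 N

Convert speed: v = 666 km/h ÷ 3.6 = 185 m/s.
Dynamic pressure q = ½ρv² = ½ × 0.369 × 185² = 6315 Pa.
D = q·S·CD = 6315 × 37.6 × 0.0741 = 17600 N ≈ 17.6 kN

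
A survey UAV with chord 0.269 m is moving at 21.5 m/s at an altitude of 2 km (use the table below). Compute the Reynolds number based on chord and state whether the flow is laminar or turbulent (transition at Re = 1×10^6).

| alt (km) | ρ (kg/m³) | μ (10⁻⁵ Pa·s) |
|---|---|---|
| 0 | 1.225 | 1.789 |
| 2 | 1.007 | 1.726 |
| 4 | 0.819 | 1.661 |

Re = 3.37×10^5 (laminar)

At 2 km, from the table: ρ = 1.007 kg/m³, μ = 1.726×10⁻⁵ Pa·s.
Re = ρ·v·c/μ = 1.007 × 21.5 × 0.269 / (1.726×10⁻⁵) = 3.37×10^5
Since 3.37×10^5 < 1×10^6, the flow is laminar.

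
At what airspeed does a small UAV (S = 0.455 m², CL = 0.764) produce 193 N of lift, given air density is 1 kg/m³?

v = 33.3 m/s

L = ½ρv²S·CL ⇒ v = √(2L/(ρ·S·CL))
v = √(2 × 193 / (1 × 0.455 × 0.764)) = √1110 = 33.3 m/s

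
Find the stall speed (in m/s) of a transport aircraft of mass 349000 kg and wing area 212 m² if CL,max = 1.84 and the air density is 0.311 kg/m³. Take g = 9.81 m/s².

Stall occurs when L = W at CL,max. W = mg = 349000 × 9.81 = 3.424×10^6 N.
V_stall = √(2W/(ρ·S·CL,max)) = √(2 × 3.424×10^6 / (0.311 × 212 × 1.84))
V_stall = √56440 = 238 m/s

V_stall = 238 m/s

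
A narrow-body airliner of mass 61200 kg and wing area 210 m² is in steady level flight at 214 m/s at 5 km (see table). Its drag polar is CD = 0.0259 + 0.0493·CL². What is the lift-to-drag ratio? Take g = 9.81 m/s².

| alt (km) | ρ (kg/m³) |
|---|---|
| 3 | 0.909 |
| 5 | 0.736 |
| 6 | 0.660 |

L/D = 6.21

At 5 km, from the table: ρ = 0.736 kg/m³.
Level flight ⇒ L = W = m·g = 61200 × 9.81 = 6.0037×10^5 N.
q = ½ρv² = ½ × 0.736 × 214² = 16850 Pa.
CL = 2W/(ρv²S) = 2×6.0037×10^5/(0.736×214²×210) = 0.1696.
CD = 0.0259 + 0.0493 × 0.1696² = 0.02732.
L/D = CL/CD = 0.1696 / 0.02732 = 6.21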